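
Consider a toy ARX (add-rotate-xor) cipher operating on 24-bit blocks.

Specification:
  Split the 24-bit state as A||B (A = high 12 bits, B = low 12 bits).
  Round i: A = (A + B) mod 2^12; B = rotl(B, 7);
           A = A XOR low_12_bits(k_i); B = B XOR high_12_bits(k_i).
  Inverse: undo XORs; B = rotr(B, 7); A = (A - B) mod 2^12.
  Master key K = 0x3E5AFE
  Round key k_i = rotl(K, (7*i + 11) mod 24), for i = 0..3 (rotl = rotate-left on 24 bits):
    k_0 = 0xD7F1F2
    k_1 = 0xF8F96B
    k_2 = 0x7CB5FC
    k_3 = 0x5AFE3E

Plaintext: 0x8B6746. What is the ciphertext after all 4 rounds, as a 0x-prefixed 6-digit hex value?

s_0 = plaintext = 0x8B6746
s_1 = Round(s_0, k_0) = 0xE0EE45
s_2 = Round(s_1, k_1) = 0x538D7D
s_3 = Round(s_2, k_2) = 0x749920
s_4 = Round(s_3, k_3) = 0xE575E6

0xE575E6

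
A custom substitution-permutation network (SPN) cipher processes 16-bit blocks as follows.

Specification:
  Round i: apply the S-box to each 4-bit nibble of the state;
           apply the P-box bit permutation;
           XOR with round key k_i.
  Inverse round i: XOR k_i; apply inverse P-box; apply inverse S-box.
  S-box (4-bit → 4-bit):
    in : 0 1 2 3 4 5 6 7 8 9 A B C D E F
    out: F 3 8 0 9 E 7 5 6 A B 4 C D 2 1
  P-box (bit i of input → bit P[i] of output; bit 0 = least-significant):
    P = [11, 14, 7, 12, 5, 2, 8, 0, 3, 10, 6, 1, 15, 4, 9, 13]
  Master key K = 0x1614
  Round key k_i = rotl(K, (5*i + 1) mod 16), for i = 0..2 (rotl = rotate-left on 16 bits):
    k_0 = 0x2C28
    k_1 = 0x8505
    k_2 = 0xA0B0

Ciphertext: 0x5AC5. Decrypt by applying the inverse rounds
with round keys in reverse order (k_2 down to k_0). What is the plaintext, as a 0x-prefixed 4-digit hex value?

s_0 = ciphertext = 0x5AC5
s_1 = InvRound(s_0, k_2) = 0x0BAA
s_2 = InvRound(s_1, k_1) = 0x7AA7
s_3 = InvRound(s_2, k_0) = 0xBA95

0xBA95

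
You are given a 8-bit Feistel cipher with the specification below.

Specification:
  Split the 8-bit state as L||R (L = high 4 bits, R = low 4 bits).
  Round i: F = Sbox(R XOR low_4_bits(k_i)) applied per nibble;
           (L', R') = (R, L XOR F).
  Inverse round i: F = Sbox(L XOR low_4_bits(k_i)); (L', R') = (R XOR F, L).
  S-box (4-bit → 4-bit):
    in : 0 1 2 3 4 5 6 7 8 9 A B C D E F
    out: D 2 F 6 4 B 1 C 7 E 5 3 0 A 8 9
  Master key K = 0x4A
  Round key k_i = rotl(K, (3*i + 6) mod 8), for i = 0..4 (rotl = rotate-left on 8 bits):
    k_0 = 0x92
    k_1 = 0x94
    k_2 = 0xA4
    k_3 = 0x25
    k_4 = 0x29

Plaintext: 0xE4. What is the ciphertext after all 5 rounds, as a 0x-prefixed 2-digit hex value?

0x71

s_0 = plaintext = 0xE4
s_1 = Round(s_0, k_0) = 0x4F
s_2 = Round(s_1, k_1) = 0xF7
s_3 = Round(s_2, k_2) = 0x79
s_4 = Round(s_3, k_3) = 0x97
s_5 = Round(s_4, k_4) = 0x71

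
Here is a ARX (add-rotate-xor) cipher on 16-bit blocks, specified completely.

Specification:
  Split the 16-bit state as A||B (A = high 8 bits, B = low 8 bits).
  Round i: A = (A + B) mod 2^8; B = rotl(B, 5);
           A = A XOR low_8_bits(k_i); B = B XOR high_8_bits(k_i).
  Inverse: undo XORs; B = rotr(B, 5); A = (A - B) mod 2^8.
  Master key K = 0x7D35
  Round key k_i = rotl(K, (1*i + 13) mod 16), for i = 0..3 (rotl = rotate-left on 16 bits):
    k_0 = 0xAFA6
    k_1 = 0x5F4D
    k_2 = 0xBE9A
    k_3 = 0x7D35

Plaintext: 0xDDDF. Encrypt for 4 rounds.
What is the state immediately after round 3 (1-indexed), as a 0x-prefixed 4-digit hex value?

s_0 = plaintext = 0xDDDF
s_1 = Round(s_0, k_0) = 0x1A54
s_2 = Round(s_1, k_1) = 0x23D5
s_3 = Round(s_2, k_2) = 0x6204
s_4 = Round(s_3, k_3) = 0x53FD

0x6204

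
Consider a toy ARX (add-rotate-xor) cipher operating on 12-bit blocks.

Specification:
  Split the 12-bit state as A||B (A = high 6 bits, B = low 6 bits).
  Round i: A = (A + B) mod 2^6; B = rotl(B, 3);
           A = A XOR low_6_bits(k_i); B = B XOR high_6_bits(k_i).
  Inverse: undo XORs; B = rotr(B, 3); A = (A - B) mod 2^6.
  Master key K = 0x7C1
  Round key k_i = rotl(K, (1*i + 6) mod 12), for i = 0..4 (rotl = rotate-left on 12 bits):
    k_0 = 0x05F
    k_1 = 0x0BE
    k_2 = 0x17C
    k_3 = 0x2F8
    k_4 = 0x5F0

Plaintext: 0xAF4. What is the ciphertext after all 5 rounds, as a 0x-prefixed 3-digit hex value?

s_0 = plaintext = 0xAF4
s_1 = Round(s_0, k_0) = 0x027
s_2 = Round(s_1, k_1) = 0x67E
s_3 = Round(s_2, k_2) = 0xAF2
s_4 = Round(s_3, k_3) = 0x95D
s_5 = Round(s_4, k_4) = 0xCBC

0xCBC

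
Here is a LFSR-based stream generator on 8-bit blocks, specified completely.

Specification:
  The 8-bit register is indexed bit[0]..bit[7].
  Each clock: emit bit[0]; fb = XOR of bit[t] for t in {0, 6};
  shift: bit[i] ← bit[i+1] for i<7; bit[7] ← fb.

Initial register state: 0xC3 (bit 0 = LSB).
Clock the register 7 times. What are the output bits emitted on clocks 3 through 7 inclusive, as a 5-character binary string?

00001

reg_0 = 0xC3
clock 1: out=1, reg = 0x61
clock 2: out=1, reg = 0x30
clock 3: out=0, reg = 0x18
clock 4: out=0, reg = 0x0C
clock 5: out=0, reg = 0x06
clock 6: out=0, reg = 0x03
clock 7: out=1, reg = 0x81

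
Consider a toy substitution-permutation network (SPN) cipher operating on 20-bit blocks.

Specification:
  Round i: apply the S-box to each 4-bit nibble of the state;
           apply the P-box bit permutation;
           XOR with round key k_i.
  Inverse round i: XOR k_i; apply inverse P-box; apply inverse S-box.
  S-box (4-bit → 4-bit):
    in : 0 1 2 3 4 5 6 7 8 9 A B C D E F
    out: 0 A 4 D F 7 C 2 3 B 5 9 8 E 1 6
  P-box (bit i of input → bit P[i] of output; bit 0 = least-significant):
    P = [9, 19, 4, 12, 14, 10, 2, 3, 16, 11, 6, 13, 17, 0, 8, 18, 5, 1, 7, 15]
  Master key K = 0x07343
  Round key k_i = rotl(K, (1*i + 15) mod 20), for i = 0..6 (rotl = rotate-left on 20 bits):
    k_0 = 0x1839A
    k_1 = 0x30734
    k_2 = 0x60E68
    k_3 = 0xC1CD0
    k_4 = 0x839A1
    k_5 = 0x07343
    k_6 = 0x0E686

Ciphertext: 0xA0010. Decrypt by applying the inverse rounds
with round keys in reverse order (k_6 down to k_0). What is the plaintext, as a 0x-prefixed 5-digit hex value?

s_0 = ciphertext = 0xA0010
s_1 = InvRound(s_0, k_6) = 0xDEC55
s_2 = InvRound(s_1, k_5) = 0x168F4
s_3 = InvRound(s_2, k_4) = 0x0FAAD
s_4 = InvRound(s_3, k_3) = 0xB1645
s_5 = InvRound(s_4, k_2) = 0xE1861
s_6 = InvRound(s_5, k_1) = 0x0D5F4
s_7 = InvRound(s_6, k_0) = 0x80A4B

0x80A4B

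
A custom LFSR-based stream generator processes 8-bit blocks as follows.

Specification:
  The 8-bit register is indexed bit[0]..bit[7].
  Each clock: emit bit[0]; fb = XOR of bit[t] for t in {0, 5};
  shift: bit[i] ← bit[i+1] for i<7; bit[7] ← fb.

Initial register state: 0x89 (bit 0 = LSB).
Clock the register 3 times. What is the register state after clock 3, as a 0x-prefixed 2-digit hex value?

reg_0 = 0x89
clock 1: out=1, reg = 0xC4
clock 2: out=0, reg = 0x62
clock 3: out=0, reg = 0xB1

0xB1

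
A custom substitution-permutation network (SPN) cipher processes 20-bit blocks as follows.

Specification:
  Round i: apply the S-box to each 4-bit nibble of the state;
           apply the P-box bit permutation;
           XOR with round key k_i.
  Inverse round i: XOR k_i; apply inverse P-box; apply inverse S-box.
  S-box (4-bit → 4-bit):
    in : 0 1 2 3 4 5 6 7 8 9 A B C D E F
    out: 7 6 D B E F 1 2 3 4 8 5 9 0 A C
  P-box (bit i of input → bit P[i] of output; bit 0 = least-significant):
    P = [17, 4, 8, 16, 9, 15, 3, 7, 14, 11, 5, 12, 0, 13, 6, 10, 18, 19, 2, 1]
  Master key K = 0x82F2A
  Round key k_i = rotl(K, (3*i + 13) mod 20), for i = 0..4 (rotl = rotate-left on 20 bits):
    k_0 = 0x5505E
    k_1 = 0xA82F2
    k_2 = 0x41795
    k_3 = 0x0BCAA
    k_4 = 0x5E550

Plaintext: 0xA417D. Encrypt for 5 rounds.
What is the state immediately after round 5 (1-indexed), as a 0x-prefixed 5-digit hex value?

0x8B982

s_0 = plaintext = 0xA417D
s_1 = Round(s_0, k_0) = 0x5FC3C
s_2 = Round(s_1, k_1) = 0x55434
s_3 = Round(s_2, k_2) = 0x9A862
s_4 = Round(s_3, k_3) = 0x3F3AE
s_5 = Round(s_4, k_4) = 0x8B982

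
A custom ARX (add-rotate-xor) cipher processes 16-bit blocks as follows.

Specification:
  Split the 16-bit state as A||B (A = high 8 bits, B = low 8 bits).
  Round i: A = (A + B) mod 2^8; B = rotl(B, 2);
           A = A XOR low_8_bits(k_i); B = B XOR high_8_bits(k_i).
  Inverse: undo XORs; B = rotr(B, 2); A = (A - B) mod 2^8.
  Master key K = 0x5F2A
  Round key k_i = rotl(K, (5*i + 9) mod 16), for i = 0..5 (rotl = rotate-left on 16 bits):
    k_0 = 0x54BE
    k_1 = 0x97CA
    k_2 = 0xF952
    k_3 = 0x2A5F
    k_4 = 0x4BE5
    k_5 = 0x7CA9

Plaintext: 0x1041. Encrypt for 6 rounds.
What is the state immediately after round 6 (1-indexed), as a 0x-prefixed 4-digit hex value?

s_0 = plaintext = 0x1041
s_1 = Round(s_0, k_0) = 0xEF51
s_2 = Round(s_1, k_1) = 0x8AD2
s_3 = Round(s_2, k_2) = 0x0EB2
s_4 = Round(s_3, k_3) = 0x9FE0
s_5 = Round(s_4, k_4) = 0x9AC8
s_6 = Round(s_5, k_5) = 0xCB5F

0xCB5F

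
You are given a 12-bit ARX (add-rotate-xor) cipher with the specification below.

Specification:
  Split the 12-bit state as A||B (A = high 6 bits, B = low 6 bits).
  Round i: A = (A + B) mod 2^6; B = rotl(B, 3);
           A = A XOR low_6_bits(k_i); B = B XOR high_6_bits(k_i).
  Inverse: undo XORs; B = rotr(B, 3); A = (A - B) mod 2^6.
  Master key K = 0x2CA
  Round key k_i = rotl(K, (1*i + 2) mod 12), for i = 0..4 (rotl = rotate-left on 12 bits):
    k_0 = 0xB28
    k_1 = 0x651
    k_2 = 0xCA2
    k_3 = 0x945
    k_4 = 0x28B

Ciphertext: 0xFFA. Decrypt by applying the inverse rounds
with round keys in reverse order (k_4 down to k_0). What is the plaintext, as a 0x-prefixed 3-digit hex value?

s_0 = ciphertext = 0xFFA
s_1 = InvRound(s_0, k_4) = 0xB86
s_2 = InvRound(s_1, k_3) = 0x3DC
s_3 = InvRound(s_2, k_2) = 0xE35
s_4 = InvRound(s_3, k_1) = 0x125
s_5 = InvRound(s_4, k_0) = 0x8C9

0x8C9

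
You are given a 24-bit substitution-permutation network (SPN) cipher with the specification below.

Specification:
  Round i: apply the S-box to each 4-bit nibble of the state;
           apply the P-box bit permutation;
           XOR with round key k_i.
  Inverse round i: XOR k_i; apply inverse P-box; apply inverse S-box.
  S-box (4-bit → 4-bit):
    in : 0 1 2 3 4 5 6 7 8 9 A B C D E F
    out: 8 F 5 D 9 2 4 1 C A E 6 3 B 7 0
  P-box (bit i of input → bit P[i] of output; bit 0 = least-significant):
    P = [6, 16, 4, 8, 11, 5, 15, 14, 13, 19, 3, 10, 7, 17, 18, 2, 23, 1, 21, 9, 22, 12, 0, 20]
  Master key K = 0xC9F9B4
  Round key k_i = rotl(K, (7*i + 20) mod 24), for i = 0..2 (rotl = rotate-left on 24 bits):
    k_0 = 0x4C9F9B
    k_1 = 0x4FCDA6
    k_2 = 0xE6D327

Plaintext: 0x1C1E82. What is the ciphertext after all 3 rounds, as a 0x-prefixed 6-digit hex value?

s_0 = plaintext = 0x1C1E82
s_1 = Round(s_0, k_0) = 0x926F44
s_2 = Round(s_1, k_1) = 0xFB94E6
s_3 = Round(s_2, k_2) = 0xC47F11

0xC47F11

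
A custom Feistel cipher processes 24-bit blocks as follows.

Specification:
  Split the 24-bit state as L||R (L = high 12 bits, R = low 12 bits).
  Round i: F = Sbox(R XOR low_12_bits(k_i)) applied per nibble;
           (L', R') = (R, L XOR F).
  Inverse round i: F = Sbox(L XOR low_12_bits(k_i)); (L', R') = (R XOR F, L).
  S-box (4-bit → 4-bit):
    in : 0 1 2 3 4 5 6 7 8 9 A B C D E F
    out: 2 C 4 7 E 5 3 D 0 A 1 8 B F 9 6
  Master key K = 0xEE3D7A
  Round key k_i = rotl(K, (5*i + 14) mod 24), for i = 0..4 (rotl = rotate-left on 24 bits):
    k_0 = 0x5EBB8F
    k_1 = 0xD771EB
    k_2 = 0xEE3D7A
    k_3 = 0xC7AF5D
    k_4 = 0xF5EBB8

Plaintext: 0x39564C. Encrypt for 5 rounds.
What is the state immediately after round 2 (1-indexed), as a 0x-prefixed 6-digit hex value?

0xC229F6

s_0 = plaintext = 0x39564C
s_1 = Round(s_0, k_0) = 0x64CC22
s_2 = Round(s_1, k_1) = 0xC229F6
s_3 = Round(s_2, k_2) = 0x9F6229
s_4 = Round(s_3, k_3) = 0x229628
s_5 = Round(s_4, k_4) = 0x628D8B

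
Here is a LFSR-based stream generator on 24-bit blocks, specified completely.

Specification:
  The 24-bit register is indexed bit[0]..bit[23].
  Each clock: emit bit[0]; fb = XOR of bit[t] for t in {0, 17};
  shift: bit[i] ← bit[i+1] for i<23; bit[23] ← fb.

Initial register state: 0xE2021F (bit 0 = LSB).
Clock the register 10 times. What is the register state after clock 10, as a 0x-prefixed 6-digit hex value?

reg_0 = 0xE2021F
clock 1: out=1, reg = 0x71010F
clock 2: out=1, reg = 0xB88087
clock 3: out=1, reg = 0xDC4043
clock 4: out=1, reg = 0xEE2021
clock 5: out=1, reg = 0x771010
clock 6: out=0, reg = 0xBB8808
clock 7: out=0, reg = 0xDDC404
clock 8: out=0, reg = 0x6EE202
clock 9: out=0, reg = 0xB77101
clock 10: out=1, reg = 0x5BB880

0x5BB880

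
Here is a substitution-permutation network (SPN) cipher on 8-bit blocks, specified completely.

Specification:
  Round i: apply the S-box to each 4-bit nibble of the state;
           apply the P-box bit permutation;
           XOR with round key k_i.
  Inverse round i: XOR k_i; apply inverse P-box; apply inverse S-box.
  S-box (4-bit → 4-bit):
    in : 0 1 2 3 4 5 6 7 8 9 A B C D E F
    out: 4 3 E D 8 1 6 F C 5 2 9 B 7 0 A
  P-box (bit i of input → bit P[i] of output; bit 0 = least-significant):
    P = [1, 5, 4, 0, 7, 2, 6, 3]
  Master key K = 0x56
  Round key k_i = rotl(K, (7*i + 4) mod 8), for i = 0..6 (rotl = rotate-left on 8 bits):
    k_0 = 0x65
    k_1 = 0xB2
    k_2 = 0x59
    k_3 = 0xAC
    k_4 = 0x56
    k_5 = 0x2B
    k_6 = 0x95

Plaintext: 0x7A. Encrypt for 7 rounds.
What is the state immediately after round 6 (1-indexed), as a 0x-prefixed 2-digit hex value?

0xCC

s_0 = plaintext = 0x7A
s_1 = Round(s_0, k_0) = 0x89
s_2 = Round(s_1, k_1) = 0xE8
s_3 = Round(s_2, k_2) = 0x48
s_4 = Round(s_3, k_3) = 0xB5
s_5 = Round(s_4, k_4) = 0xDC
s_6 = Round(s_5, k_5) = 0xCC
s_7 = Round(s_6, k_6) = 0x3A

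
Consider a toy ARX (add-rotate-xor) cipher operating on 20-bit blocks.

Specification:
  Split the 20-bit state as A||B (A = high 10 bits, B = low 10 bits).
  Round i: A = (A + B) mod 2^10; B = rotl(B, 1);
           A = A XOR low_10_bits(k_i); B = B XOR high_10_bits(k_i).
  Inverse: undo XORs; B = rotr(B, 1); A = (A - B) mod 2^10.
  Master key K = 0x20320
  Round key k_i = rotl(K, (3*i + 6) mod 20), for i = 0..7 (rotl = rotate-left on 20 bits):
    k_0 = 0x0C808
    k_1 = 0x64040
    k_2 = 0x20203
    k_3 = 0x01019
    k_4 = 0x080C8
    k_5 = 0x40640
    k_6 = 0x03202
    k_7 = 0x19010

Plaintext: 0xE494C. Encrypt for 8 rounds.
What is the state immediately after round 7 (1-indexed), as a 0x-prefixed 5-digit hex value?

0x85E0A

s_0 = plaintext = 0xE494C
s_1 = Round(s_0, k_0) = 0x35AAA
s_2 = Round(s_1, k_1) = 0xF00C5
s_3 = Round(s_2, k_2) = 0xA190A
s_4 = Round(s_3, k_3) = 0xE2610
s_5 = Round(s_4, k_4) = 0x54401
s_6 = Round(s_5, k_5) = 0xC4903
s_7 = Round(s_6, k_6) = 0x85E0A
s_8 = Round(s_7, k_7) = 0x0C471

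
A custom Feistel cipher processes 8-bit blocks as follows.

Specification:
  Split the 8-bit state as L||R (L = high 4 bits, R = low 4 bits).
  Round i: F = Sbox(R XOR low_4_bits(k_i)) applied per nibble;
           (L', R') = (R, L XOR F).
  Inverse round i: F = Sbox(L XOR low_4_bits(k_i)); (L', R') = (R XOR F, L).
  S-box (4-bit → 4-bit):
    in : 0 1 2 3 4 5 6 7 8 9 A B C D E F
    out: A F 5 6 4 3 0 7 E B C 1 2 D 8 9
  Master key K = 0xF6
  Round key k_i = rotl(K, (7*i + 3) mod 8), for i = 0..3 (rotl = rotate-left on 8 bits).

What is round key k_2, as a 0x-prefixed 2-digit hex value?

K = 0xF6
k_0 = rotl(K, (7*0+3) mod 8) = rotl(K, 3) = 0xB7
k_1 = rotl(K, (7*1+3) mod 8) = rotl(K, 2) = 0xDB
k_2 = rotl(K, (7*2+3) mod 8) = rotl(K, 1) = 0xED

0xED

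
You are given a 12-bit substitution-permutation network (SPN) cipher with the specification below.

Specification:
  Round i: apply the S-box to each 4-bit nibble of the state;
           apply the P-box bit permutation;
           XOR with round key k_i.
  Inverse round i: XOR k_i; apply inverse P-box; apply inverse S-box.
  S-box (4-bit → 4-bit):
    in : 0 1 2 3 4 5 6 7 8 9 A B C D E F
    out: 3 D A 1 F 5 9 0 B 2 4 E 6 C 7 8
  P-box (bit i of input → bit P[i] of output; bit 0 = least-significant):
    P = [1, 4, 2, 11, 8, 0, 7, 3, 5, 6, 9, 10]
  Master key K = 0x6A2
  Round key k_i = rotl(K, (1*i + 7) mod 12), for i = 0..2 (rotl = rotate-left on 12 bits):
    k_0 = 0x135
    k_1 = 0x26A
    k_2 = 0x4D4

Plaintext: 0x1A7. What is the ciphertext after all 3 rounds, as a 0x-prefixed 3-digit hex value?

0x998

s_0 = plaintext = 0x1A7
s_1 = Round(s_0, k_0) = 0x795
s_2 = Round(s_1, k_1) = 0x26D
s_3 = Round(s_2, k_2) = 0x998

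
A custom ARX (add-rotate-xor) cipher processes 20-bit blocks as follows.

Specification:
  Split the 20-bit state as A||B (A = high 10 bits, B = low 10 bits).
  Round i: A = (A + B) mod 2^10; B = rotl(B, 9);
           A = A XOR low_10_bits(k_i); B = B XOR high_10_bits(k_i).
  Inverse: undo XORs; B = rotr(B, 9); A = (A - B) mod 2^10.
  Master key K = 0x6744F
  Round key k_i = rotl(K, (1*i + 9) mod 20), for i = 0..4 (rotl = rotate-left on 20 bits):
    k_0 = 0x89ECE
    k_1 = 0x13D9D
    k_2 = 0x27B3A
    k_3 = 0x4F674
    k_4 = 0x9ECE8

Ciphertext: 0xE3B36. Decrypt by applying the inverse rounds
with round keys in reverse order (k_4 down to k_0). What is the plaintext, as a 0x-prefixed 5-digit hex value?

0xE7BFC

s_0 = ciphertext = 0xE3B36
s_1 = InvRound(s_0, k_4) = 0x3329A
s_2 = InvRound(s_1, k_3) = 0xDA74F
s_3 = InvRound(s_2, k_2) = 0x2C3A3
s_4 = InvRound(s_3, k_1) = 0x553D9
s_5 = InvRound(s_4, k_0) = 0xE7BFC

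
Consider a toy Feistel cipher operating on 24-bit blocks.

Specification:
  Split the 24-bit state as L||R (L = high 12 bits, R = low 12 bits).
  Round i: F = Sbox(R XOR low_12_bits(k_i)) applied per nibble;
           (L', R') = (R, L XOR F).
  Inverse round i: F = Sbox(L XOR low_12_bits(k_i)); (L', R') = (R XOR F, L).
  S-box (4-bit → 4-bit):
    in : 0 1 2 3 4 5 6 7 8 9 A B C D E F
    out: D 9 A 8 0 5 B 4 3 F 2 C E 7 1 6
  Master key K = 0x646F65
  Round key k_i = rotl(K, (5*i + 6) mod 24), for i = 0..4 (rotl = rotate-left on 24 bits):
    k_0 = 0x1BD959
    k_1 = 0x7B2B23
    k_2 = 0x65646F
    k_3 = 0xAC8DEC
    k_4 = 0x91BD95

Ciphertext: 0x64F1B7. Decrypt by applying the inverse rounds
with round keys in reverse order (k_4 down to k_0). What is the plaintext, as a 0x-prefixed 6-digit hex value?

s_0 = ciphertext = 0x64F1B7
s_1 = InvRound(s_0, k_4) = 0xDC564F
s_2 = InvRound(s_1, k_3) = 0xBE0DC5
s_3 = InvRound(s_2, k_2) = 0xBF3BE0
s_4 = InvRound(s_3, k_1) = 0x69DBF3
s_5 = InvRound(s_4, k_0) = 0xD1369D

0xD1369D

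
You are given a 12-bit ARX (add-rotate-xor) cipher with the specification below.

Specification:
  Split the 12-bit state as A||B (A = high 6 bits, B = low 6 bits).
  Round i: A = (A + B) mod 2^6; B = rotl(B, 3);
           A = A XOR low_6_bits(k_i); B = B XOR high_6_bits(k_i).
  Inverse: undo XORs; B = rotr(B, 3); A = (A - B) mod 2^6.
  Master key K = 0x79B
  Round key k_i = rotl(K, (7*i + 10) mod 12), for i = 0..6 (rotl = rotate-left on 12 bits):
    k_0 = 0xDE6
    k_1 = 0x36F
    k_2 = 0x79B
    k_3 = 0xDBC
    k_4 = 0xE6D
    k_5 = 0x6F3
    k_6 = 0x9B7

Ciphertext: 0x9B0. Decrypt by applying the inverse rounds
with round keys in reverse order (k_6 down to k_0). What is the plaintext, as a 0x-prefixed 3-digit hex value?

0x790

s_0 = ciphertext = 0x9B0
s_1 = InvRound(s_0, k_6) = 0x7F2
s_2 = InvRound(s_1, k_5) = 0x7CD
s_3 = InvRound(s_2, k_4) = 0x326
s_4 = InvRound(s_3, k_3) = 0xB82
s_5 = InvRound(s_4, k_2) = 0x4A3
s_6 = InvRound(s_5, k_1) = 0x235
s_7 = InvRound(s_6, k_0) = 0x790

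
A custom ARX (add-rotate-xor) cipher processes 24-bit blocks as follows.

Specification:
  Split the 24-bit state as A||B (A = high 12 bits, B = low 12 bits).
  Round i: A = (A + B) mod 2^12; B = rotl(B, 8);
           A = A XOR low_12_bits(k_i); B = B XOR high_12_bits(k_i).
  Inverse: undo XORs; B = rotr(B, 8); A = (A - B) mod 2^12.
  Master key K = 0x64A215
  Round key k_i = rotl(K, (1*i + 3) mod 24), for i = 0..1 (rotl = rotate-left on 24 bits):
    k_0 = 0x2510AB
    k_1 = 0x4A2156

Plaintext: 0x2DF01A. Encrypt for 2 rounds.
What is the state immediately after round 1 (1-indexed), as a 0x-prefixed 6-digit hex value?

0x252850

s_0 = plaintext = 0x2DF01A
s_1 = Round(s_0, k_0) = 0x252850
s_2 = Round(s_1, k_1) = 0xBF4427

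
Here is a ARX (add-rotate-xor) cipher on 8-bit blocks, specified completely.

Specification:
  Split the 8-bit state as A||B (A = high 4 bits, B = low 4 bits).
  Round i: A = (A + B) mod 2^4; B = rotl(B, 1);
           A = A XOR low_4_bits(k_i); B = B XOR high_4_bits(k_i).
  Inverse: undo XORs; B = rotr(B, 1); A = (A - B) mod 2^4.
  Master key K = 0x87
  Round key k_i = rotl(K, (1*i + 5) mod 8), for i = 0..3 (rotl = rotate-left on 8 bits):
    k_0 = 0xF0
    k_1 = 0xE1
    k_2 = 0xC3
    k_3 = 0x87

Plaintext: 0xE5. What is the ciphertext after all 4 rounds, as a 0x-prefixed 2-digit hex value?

s_0 = plaintext = 0xE5
s_1 = Round(s_0, k_0) = 0x35
s_2 = Round(s_1, k_1) = 0x94
s_3 = Round(s_2, k_2) = 0xE4
s_4 = Round(s_3, k_3) = 0x50

0x50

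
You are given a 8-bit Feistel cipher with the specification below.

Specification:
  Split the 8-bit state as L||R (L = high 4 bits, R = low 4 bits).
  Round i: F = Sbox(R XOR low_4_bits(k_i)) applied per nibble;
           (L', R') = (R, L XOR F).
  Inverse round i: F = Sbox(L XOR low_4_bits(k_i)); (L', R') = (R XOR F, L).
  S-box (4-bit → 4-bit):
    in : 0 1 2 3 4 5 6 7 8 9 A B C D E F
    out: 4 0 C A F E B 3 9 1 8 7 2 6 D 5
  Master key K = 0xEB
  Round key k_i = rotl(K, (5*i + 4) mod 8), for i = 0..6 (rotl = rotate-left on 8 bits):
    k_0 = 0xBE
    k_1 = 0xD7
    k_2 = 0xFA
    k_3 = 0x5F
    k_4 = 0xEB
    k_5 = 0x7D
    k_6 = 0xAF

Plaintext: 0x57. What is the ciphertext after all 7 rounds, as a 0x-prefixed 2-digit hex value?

0x1F

s_0 = plaintext = 0x57
s_1 = Round(s_0, k_0) = 0x74
s_2 = Round(s_1, k_1) = 0x4D
s_3 = Round(s_2, k_2) = 0xD7
s_4 = Round(s_3, k_3) = 0x74
s_5 = Round(s_4, k_4) = 0x42
s_6 = Round(s_5, k_5) = 0x21
s_7 = Round(s_6, k_6) = 0x1F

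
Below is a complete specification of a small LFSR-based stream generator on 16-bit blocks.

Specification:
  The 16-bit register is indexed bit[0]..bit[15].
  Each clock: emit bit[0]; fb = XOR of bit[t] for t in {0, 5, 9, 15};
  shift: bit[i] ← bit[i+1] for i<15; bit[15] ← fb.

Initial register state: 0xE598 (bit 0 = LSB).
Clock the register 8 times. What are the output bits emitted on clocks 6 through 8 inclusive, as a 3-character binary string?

reg_0 = 0xE598
clock 1: out=0, reg = 0xF2CC
clock 2: out=0, reg = 0x7966
clock 3: out=0, reg = 0xBCB3
clock 4: out=1, reg = 0xDE59
clock 5: out=1, reg = 0xEF2C
clock 6: out=0, reg = 0xF796
clock 7: out=0, reg = 0x7BCB
clock 8: out=1, reg = 0x3DE5

001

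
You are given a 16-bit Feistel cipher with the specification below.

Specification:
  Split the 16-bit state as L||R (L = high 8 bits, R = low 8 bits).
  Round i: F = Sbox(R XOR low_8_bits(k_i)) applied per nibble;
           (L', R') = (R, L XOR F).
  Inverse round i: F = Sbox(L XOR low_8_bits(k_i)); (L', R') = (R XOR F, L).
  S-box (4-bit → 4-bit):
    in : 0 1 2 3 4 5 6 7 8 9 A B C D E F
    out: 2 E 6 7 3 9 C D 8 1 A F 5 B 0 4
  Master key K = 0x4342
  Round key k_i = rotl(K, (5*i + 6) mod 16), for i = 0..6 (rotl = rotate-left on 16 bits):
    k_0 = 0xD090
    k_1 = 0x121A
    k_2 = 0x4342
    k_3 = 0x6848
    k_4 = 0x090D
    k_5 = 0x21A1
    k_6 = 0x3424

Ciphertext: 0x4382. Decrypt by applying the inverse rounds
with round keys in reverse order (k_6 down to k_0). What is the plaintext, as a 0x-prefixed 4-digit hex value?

0x3FCC

s_0 = ciphertext = 0x4382
s_1 = InvRound(s_0, k_6) = 0x4F43
s_2 = InvRound(s_1, k_5) = 0x434F
s_3 = InvRound(s_2, k_4) = 0x7F43
s_4 = InvRound(s_3, k_3) = 0x3E7F
s_5 = InvRound(s_4, k_2) = 0xAA3E
s_6 = InvRound(s_5, k_1) = 0xCCAA
s_7 = InvRound(s_6, k_0) = 0x3FCC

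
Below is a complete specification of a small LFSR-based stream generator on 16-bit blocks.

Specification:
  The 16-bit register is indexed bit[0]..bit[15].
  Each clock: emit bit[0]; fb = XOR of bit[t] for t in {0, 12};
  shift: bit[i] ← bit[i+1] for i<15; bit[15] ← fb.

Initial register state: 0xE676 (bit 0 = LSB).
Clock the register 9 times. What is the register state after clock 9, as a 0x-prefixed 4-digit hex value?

reg_0 = 0xE676
clock 1: out=0, reg = 0x733B
clock 2: out=1, reg = 0x399D
clock 3: out=1, reg = 0x1CCE
clock 4: out=0, reg = 0x8E67
clock 5: out=1, reg = 0xC733
clock 6: out=1, reg = 0xE399
clock 7: out=1, reg = 0xF1CC
clock 8: out=0, reg = 0xF8E6
clock 9: out=0, reg = 0xFC73

0xFC73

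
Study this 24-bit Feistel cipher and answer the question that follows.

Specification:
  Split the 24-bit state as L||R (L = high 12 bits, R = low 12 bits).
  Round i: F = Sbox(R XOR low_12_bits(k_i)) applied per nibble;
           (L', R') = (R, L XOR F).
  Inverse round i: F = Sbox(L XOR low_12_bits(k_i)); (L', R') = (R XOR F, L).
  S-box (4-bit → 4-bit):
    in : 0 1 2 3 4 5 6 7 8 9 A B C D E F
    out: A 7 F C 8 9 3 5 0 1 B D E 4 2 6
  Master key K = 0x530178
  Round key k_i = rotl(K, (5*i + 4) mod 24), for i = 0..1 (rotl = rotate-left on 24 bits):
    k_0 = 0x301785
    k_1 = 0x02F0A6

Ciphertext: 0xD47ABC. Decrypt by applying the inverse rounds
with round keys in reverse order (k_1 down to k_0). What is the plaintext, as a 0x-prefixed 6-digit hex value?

0xC35E9B

s_0 = ciphertext = 0xD47ABC
s_1 = InvRound(s_0, k_1) = 0xE9BD47
s_2 = InvRound(s_1, k_0) = 0xC35E9B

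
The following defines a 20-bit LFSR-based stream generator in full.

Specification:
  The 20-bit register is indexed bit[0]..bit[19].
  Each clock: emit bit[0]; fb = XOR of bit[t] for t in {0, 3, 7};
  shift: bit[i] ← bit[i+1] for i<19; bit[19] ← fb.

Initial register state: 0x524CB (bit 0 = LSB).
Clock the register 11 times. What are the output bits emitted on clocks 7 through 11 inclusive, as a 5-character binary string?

reg_0 = 0x524CB
clock 1: out=1, reg = 0xA9265
clock 2: out=1, reg = 0xD4932
clock 3: out=0, reg = 0x6A499
clock 4: out=1, reg = 0xB524C
clock 5: out=0, reg = 0xDA926
clock 6: out=0, reg = 0x6D493
clock 7: out=1, reg = 0x36A49
clock 8: out=1, reg = 0x1B524
clock 9: out=0, reg = 0x0DA92
clock 10: out=0, reg = 0x86D49
clock 11: out=1, reg = 0x436A4

11001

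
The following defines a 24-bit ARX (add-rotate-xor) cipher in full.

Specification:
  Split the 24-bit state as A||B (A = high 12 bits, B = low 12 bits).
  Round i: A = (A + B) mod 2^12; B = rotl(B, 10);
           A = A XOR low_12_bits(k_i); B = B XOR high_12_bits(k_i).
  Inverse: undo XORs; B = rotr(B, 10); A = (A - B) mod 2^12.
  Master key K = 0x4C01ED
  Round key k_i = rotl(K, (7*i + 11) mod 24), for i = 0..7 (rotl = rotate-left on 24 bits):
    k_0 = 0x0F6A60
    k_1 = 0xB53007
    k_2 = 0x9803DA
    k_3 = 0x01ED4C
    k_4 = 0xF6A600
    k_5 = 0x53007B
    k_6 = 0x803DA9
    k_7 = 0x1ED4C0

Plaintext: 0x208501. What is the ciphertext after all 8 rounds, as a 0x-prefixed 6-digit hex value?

0x2D80DF

s_0 = plaintext = 0x208501
s_1 = Round(s_0, k_0) = 0xD695B6
s_2 = Round(s_1, k_1) = 0x31823E
s_3 = Round(s_2, k_2) = 0x68C10F
s_4 = Round(s_3, k_3) = 0xAD7C5D
s_5 = Round(s_4, k_4) = 0x13487D
s_6 = Round(s_5, k_5) = 0x9CA32F
s_7 = Round(s_6, k_6) = 0x1504C8
s_8 = Round(s_7, k_7) = 0x2D80DF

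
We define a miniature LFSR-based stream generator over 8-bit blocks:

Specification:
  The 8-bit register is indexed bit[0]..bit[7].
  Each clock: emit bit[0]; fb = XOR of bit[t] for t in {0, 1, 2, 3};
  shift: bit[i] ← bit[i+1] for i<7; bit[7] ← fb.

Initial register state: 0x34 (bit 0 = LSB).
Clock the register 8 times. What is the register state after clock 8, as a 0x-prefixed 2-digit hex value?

0x45

reg_0 = 0x34
clock 1: out=0, reg = 0x9A
clock 2: out=0, reg = 0x4D
clock 3: out=1, reg = 0xA6
clock 4: out=0, reg = 0x53
clock 5: out=1, reg = 0x29
clock 6: out=1, reg = 0x14
clock 7: out=0, reg = 0x8A
clock 8: out=0, reg = 0x45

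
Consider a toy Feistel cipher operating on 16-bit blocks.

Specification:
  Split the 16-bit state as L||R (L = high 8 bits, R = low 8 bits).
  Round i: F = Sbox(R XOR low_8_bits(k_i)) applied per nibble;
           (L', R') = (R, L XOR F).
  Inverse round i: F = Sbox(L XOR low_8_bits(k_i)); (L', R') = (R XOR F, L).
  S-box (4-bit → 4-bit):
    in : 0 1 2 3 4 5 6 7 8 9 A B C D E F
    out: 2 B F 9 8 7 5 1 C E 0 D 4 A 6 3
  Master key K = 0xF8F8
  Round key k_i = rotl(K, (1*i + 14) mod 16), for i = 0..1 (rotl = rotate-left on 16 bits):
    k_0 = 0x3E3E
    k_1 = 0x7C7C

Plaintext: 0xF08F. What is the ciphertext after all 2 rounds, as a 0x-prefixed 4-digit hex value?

0x2BFE

s_0 = plaintext = 0xF08F
s_1 = Round(s_0, k_0) = 0x8F2B
s_2 = Round(s_1, k_1) = 0x2BFE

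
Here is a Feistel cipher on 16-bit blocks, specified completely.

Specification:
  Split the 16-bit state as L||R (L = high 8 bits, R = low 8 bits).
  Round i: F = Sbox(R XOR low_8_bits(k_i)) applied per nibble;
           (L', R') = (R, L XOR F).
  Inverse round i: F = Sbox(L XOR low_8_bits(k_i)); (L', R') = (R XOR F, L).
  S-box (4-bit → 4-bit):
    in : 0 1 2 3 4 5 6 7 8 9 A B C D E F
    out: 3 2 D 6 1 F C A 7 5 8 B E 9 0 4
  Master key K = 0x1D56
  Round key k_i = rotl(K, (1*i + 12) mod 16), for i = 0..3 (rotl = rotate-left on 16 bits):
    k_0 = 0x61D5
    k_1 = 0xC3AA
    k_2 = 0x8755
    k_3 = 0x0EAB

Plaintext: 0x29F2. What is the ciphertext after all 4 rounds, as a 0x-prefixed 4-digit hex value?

0x0E88

s_0 = plaintext = 0x29F2
s_1 = Round(s_0, k_0) = 0xF2F3
s_2 = Round(s_1, k_1) = 0xF307
s_3 = Round(s_2, k_2) = 0x070E
s_4 = Round(s_3, k_3) = 0x0E88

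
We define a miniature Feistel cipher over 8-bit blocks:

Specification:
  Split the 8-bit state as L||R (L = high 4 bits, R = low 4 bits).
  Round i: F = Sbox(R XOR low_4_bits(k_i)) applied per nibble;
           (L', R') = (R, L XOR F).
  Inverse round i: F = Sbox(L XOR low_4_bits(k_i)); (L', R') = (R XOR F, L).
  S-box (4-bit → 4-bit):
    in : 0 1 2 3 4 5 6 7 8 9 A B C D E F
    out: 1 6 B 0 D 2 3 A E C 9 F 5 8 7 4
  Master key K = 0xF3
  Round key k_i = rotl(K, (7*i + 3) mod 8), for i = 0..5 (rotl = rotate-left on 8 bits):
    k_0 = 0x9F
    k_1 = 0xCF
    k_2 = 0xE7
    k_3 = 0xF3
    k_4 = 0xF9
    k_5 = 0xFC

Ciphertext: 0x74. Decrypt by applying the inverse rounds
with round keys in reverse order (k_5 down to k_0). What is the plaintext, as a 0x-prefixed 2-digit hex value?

0xC7

s_0 = ciphertext = 0x74
s_1 = InvRound(s_0, k_5) = 0xB7
s_2 = InvRound(s_1, k_4) = 0xCB
s_3 = InvRound(s_2, k_3) = 0xFC
s_4 = InvRound(s_3, k_2) = 0x2F
s_5 = InvRound(s_4, k_1) = 0x72
s_6 = InvRound(s_5, k_0) = 0xC7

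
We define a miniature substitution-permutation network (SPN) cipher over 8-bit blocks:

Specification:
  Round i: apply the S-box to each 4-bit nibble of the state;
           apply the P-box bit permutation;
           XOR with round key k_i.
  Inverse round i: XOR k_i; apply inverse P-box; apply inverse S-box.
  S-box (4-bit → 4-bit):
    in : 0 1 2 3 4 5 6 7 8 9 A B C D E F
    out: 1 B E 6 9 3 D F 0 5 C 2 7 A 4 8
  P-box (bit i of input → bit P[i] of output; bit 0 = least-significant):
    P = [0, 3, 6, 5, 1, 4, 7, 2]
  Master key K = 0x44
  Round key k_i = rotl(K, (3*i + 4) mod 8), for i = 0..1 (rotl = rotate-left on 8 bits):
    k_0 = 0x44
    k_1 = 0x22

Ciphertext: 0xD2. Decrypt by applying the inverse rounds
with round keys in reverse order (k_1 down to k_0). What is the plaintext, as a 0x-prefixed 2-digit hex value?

s_0 = ciphertext = 0xD2
s_1 = InvRound(s_0, k_1) = 0x3A
s_2 = InvRound(s_1, k_0) = 0x12

0x12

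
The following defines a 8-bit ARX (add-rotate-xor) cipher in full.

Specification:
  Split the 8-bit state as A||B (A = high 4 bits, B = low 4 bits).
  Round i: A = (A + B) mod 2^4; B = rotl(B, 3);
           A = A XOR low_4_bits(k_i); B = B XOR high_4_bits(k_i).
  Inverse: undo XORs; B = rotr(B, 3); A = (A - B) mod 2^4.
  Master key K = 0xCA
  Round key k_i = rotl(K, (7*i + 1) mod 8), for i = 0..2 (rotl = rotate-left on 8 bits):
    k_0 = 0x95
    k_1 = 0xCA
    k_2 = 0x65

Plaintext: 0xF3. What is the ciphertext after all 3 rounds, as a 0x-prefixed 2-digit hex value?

0xC0

s_0 = plaintext = 0xF3
s_1 = Round(s_0, k_0) = 0x70
s_2 = Round(s_1, k_1) = 0xDC
s_3 = Round(s_2, k_2) = 0xC0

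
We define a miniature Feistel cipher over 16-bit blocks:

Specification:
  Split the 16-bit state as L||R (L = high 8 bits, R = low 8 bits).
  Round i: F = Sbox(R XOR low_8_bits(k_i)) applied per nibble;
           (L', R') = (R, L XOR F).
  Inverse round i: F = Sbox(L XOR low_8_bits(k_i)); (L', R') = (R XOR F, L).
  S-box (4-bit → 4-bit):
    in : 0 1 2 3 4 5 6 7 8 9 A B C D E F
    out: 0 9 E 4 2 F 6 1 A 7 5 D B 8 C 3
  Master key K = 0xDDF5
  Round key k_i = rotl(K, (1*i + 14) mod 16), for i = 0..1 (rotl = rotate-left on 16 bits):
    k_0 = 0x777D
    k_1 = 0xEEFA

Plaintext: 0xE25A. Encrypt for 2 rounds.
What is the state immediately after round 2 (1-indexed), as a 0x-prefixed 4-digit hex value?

s_0 = plaintext = 0xE25A
s_1 = Round(s_0, k_0) = 0x5A03
s_2 = Round(s_1, k_1) = 0x036D

0x036D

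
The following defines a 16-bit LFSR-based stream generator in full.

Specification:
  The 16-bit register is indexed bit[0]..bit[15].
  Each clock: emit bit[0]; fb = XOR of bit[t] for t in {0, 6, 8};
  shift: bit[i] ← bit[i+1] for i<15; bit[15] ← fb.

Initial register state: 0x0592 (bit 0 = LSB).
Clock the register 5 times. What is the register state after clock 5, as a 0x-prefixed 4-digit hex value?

reg_0 = 0x0592
clock 1: out=0, reg = 0x82C9
clock 2: out=1, reg = 0x4164
clock 3: out=0, reg = 0x20B2
clock 4: out=0, reg = 0x1059
clock 5: out=1, reg = 0x082C

0x082C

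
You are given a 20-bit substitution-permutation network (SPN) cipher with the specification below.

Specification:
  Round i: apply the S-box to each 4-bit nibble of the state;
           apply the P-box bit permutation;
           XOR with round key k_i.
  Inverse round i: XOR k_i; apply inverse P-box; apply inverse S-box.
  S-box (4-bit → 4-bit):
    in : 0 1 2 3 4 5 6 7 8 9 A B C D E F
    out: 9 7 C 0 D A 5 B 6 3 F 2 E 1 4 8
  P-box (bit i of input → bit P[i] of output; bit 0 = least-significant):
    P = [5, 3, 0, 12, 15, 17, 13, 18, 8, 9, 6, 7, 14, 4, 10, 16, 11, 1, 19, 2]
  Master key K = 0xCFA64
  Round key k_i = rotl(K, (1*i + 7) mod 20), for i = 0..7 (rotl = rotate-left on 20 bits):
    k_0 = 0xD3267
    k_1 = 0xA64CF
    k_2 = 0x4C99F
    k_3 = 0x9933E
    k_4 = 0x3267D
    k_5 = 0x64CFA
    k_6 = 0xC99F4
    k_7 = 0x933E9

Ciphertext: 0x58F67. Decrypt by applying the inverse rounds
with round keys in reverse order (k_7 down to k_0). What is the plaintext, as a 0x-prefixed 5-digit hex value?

s_0 = ciphertext = 0x58F67
s_1 = InvRound(s_0, k_7) = 0xAEF45
s_2 = InvRound(s_1, k_6) = 0x315C4
s_3 = InvRound(s_2, k_5) = 0x77DF7
s_4 = InvRound(s_3, k_4) = 0x9D7F5
s_5 = InvRound(s_4, k_3) = 0xB6238
s_6 = InvRound(s_5, k_2) = 0xAF7A6
s_7 = InvRound(s_6, k_1) = 0x331DA
s_8 = InvRound(s_7, k_0) = 0x2B751

0x2B751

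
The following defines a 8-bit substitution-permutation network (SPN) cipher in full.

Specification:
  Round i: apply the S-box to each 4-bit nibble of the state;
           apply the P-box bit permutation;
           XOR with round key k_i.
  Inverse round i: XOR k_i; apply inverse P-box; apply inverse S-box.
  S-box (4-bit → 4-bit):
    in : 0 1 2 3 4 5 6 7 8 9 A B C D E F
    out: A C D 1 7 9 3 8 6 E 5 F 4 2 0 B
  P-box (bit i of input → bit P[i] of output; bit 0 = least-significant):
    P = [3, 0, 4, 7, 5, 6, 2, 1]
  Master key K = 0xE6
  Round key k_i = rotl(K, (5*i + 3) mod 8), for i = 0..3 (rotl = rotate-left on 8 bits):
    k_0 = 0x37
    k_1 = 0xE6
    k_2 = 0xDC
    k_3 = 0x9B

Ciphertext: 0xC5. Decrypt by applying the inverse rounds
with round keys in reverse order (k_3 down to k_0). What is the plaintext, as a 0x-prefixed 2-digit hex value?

s_0 = ciphertext = 0xC5
s_1 = InvRound(s_0, k_3) = 0x9A
s_2 = InvRound(s_1, k_2) = 0x9E
s_3 = InvRound(s_2, k_1) = 0x6A
s_4 = InvRound(s_3, k_0) = 0x84

0x84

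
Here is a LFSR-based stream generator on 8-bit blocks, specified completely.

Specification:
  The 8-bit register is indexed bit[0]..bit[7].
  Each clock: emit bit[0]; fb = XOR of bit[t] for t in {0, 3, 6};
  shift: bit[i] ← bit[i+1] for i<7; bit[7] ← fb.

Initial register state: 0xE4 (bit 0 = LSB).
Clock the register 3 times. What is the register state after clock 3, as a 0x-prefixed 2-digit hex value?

0xFC

reg_0 = 0xE4
clock 1: out=0, reg = 0xF2
clock 2: out=0, reg = 0xF9
clock 3: out=1, reg = 0xFC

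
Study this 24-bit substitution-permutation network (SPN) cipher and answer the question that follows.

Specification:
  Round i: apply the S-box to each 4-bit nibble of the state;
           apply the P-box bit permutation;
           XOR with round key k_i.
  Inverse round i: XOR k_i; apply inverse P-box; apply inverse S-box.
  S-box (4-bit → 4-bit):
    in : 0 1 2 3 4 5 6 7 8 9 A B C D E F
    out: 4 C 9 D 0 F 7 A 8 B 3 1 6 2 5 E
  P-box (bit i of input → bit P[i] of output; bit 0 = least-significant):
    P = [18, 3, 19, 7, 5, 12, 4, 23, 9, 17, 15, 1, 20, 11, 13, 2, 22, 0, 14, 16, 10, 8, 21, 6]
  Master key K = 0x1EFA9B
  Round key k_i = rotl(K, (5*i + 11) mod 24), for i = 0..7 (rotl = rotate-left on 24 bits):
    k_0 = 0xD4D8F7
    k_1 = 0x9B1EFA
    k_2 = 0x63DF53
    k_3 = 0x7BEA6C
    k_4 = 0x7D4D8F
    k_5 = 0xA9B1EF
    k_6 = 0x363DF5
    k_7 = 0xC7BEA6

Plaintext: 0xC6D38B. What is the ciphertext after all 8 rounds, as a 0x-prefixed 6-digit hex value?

s_0 = plaintext = 0xC6D38B
s_1 = Round(s_0, k_0) = 0x3013F4
s_2 = Round(s_1, k_1) = 0x3BE8AC
s_3 = Round(s_2, k_2) = 0x1BEB39
s_4 = Round(s_3, k_3) = 0x8FC894
s_5 = Round(s_4, k_4) = 0xFC35EC
s_6 = Round(s_5, k_5) = 0x935290
s_7 = Round(s_6, k_6) = 0xEF4293
s_8 = Round(s_7, k_7) = 0x6AE805

0x6AE805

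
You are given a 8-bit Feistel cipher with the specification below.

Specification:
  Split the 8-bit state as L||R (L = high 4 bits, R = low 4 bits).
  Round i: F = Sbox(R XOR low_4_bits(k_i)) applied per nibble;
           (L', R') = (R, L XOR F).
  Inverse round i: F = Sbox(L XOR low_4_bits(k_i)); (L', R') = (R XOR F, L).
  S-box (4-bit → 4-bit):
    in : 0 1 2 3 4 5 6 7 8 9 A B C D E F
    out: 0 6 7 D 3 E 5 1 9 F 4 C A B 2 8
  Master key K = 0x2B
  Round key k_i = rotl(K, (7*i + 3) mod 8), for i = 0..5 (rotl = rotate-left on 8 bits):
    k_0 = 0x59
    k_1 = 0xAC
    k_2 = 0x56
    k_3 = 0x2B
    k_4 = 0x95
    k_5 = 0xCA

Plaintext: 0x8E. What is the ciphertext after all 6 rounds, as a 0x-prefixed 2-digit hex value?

s_0 = plaintext = 0x8E
s_1 = Round(s_0, k_0) = 0xE9
s_2 = Round(s_1, k_1) = 0x90
s_3 = Round(s_2, k_2) = 0x0C
s_4 = Round(s_3, k_3) = 0xC1
s_5 = Round(s_4, k_4) = 0x1F
s_6 = Round(s_5, k_5) = 0xFF

0xFF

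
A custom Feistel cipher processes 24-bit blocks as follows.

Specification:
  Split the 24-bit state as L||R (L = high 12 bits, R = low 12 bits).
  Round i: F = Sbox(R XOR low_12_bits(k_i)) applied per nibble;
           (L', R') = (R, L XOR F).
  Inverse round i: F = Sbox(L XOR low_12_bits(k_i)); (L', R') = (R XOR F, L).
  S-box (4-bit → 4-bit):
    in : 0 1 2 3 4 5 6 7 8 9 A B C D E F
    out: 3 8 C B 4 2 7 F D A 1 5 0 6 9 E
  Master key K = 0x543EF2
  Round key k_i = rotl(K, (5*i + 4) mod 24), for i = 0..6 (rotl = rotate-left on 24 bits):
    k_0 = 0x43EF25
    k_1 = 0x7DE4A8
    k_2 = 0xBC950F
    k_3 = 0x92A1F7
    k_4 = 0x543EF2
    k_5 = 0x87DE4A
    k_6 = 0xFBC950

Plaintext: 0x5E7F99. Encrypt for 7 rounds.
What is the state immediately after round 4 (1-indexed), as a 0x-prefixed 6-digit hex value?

0x13A011

s_0 = plaintext = 0x5E7F99
s_1 = Round(s_0, k_0) = 0xF996B7
s_2 = Round(s_1, k_1) = 0x6B7317
s_3 = Round(s_2, k_2) = 0x31713A
s_4 = Round(s_3, k_3) = 0x13A011
s_5 = Round(s_4, k_4) = 0x0118A1
s_6 = Round(s_5, k_5) = 0x8A1784
s_7 = Round(s_6, k_6) = 0x7841C5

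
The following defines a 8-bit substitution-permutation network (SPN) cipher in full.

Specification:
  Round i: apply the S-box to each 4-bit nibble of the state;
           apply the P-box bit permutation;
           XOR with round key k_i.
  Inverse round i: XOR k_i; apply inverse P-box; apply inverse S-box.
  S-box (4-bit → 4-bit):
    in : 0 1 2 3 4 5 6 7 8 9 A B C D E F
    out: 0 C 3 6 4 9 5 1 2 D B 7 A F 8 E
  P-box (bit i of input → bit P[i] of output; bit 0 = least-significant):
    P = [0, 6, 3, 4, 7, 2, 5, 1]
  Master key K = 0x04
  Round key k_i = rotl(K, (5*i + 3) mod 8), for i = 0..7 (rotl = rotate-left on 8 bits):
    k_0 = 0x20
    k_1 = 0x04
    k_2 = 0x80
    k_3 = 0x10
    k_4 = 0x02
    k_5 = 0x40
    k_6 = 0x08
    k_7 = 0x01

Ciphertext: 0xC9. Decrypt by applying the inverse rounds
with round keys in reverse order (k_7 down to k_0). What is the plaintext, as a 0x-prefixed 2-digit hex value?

s_0 = ciphertext = 0xC9
s_1 = InvRound(s_0, k_7) = 0x73
s_2 = InvRound(s_1, k_6) = 0x1D
s_3 = InvRound(s_2, k_5) = 0x8D
s_4 = InvRound(s_3, k_4) = 0xA6
s_5 = InvRound(s_4, k_3) = 0xDE
s_6 = InvRound(s_5, k_2) = 0xCF
s_7 = InvRound(s_6, k_1) = 0x5B
s_8 = InvRound(s_7, k_0) = 0x1D

0x1D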